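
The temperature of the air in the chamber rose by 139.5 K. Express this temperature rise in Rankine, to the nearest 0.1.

251.1°R

An interval of 1 K corresponds to 1.8°R.
139.5 × 1.8 = 251.1.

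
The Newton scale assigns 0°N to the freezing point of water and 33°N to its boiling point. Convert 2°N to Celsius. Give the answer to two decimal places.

6.06°C

Linear interpolation between the fixed points: C = (2 - 0) × 100 / (33 - 0) = 6.0606°C.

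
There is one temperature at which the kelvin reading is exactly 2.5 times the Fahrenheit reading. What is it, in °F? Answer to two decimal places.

131.33°F

Let F be the Fahrenheit reading. The kelvin reading is K = 5/9·F + 255.372.
Require K = 2.5·F: 5/9·F + 255.372 = 2.5·F.
(-35/18)·F = -255.372  ⇒  F = 131.33.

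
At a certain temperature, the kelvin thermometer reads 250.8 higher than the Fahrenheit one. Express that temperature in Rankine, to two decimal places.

Let x be the Fahrenheit reading; then the kelvin reading is 5/9·x + 255.372.
(5/9·x + 255.372) - x = 250.8  ⇒  (-4/9)·x = -4.57222  ⇒  x = 10.2875°F.
In Celsius: (10.2875 - 32) × 5/9 = -12.0625°C.
In Rankine: -12.0625 × 1.8 + 491.67 = 469.96°R.

469.96°R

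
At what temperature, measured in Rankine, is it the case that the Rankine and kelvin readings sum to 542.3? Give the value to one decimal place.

Let R be the Rankine reading. The kelvin reading is K = 5/9·R.
Require R + K = 542.3: (14/9)·R = 542.3.
R = (542.3) / (14/9) = 348.6.

348.6°R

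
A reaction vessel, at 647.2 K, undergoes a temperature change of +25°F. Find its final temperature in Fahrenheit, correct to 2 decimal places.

Initial temperature in Celsius: 647.2 - 273.15 = 374.0500°C.
The 25°F change is an interval, so only the factor 5/9 applies: +25 × 5/9 = +13.8889°C.
Final Celsius temperature: 374.0500 + 13.8889 = 387.9389°C.
In Fahrenheit: 387.9389 × 1.8 + 32 = 730.29°F.

730.29°F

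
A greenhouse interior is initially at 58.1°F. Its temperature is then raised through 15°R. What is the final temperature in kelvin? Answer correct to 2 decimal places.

295.98 K

Initial temperature in Celsius: (58.1 - 32) × 5/9 = 14.5000°C.
The 15°R change is an interval, so only the factor 5/9 applies: +15 × 5/9 = +8.3333°C.
Final Celsius temperature: 14.5000 + 8.3333 = 22.8333°C.
In kelvin: 22.8333 + 273.15 = 295.98 K.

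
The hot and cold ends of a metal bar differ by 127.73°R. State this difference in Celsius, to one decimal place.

For a temperature interval the offset drops out; only the factor 5/9 applies.
127.73 × 5/9 = 71.0.

71.0°C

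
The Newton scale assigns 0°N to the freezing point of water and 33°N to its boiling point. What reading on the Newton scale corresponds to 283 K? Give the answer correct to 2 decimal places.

First in Celsius: 283 - 273.15 = 9.8500°C.
Linearly onto the Newton scale: 0 + (9.8500 / 100) × (33 - 0) = 3.25°N.

3.25°N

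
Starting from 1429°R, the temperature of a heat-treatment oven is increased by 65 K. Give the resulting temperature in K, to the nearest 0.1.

Initial temperature in Celsius: (1429 - 491.67) × 5/9 = 520.7389°C.
The 65 K change is an interval; Kelvin and Celsius degrees are the same size, so ΔC = +65°C.
Final Celsius temperature: 520.7389 + 65.0000 = 585.7389°C.
In kelvin: 585.7389 + 273.15 = 858.9 K.

858.9 K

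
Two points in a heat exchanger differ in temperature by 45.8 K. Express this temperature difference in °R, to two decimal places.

82.44°R

An interval of 1 K corresponds to 1.8°R.
45.8 × 1.8 = 82.44.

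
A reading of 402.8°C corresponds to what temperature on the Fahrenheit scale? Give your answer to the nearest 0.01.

757.04°F

In Fahrenheit: 402.8000 × 1.8 + 32 = 757.04°F.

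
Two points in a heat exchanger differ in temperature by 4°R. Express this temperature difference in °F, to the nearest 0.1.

Rankine and Fahrenheit degrees are the same size, so the interval is unchanged: 4.0.

4.0°F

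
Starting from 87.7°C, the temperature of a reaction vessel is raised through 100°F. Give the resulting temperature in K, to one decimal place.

The 100°F change is an interval, so only the factor 5/9 applies: +100 × 5/9 = +55.5556°C.
Final Celsius temperature: 87.7000 + 55.5556 = 143.2556°C.
In kelvin: 143.2556 + 273.15 = 416.4 K.

416.4 K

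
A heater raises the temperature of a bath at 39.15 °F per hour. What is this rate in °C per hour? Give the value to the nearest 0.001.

The quantity depends on a temperature interval, so only the ratio of degree sizes applies; the offset between the scales is irrelevant.
A change of 1°F is a change of 5/9°C, so 39.15 × 5/9 = 21.750.

21.750 °C/hour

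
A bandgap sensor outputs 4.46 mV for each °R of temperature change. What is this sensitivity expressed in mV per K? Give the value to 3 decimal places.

8.028 mV per K

The quantity depends on a temperature interval, so only the ratio of degree sizes applies; the offset between the scales is irrelevant.
A change of 1 K is a change of 1.8°R, so per K the value is 4.46 × 1.8 = 8.028.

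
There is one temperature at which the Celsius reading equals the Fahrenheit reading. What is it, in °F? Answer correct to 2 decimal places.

Let F be the Fahrenheit reading. The Celsius reading is C = 5/9·F - 17.7778.
Set C = F: 5/9·F - 17.7778 = F.
(-4/9)·F = 17.7778  ⇒  F = -40.00.

-40.00°F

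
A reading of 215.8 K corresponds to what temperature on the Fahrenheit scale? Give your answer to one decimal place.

In Celsius: 215.8 - 273.15 = -57.3500°C.
In Fahrenheit: -57.3500 × 1.8 + 32 = -71.2°F.

-71.2°F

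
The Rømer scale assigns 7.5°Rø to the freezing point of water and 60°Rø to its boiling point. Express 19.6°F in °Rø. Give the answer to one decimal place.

First in Celsius: (19.6 - 32) × 5/9 = -6.8889°C.
Linearly onto the Rømer scale: 7.5 + (-6.8889 / 100) × (60 - 7.5) = 3.9°Rø.

3.9°Rø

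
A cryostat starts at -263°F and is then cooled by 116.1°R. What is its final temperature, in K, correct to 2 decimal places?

Initial temperature in Celsius: (-263 - 32) × 5/9 = -163.8889°C.
The 116.1°R change is an interval, so only the factor 5/9 applies: -116.1 × 5/9 = -64.5000°C.
Final Celsius temperature: -163.8889 - 64.5000 = -228.3889°C.
In kelvin: -228.3889 + 273.15 = 44.76 K.

44.76 K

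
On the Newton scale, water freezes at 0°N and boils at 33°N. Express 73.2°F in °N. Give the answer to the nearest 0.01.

7.55°N

First in Celsius: (73.2 - 32) × 5/9 = 22.8889°C.
Linearly onto the Newton scale: 0 + (22.8889 / 100) × (33 - 0) = 7.55°N.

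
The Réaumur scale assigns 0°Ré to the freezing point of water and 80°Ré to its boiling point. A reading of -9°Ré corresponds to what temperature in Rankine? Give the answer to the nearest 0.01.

471.42°R

Linear interpolation between the fixed points: C = (-9 - 0) × 100 / (80 - 0) = -11.2500°C.
Then -11.2500 × 1.8 + 491.67 = 471.42°R.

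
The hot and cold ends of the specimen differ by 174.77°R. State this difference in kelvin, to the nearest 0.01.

97.09 K

An interval of 1°R corresponds to 5/9 K.
174.77 × 5/9 = 97.09.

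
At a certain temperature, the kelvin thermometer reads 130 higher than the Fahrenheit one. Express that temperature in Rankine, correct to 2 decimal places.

Let x be the Fahrenheit reading; then the kelvin reading is 5/9·x + 255.372.
(5/9·x + 255.372) - x = 130  ⇒  (-4/9)·x = -125.372  ⇒  x = 282.0875°F.
In Celsius: (282.0875 - 32) × 5/9 = 138.9375°C.
In Rankine: 138.9375 × 1.8 + 491.67 = 741.76°R.

741.76°R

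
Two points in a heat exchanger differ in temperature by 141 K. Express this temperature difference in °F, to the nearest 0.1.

Only the scale ratio 1.8 matters for a change in temperature.
141 × 1.8 = 253.8.

253.8°F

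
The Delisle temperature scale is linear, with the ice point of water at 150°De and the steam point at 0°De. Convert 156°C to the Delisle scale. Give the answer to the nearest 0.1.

-84.0°De

Linearly onto the Delisle scale: 150 + (156.0000 / 100) × (0 - 150) = -84.0°De.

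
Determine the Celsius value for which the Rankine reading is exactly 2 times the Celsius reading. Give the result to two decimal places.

Let C be the Celsius reading. The Rankine reading is R = 1.8·C + 491.67.
Require R = 2·C: 1.8·C + 491.67 = 2·C.
(-0.2)·C = -491.67  ⇒  C = 2458.35.

2458.35°C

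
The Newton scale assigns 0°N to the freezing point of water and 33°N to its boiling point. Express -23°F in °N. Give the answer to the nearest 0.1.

First in Celsius: (-23 - 32) × 5/9 = -30.5556°C.
Linearly onto the Newton scale: 0 + (-30.5556 / 100) × (33 - 0) = -10.1°N.

-10.1°N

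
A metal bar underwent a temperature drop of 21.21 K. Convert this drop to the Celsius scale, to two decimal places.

21.21°C

Kelvin and Celsius degrees are the same size, so the interval is unchanged: 21.21.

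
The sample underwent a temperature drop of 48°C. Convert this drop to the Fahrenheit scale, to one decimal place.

86.4°F

Only the scale ratio 1.8 matters for a change in temperature.
48 × 1.8 = 86.4.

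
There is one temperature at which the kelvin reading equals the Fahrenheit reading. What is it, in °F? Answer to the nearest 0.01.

574.59°F

Let F be the Fahrenheit reading. The kelvin reading is K = 5/9·F + 255.372.
Set K = F: 5/9·F + 255.372 = F.
(-4/9)·F = -255.372  ⇒  F = 574.59.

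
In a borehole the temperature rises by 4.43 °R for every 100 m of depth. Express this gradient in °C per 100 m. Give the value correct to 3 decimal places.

The quantity depends on a temperature interval, so only the ratio of degree sizes applies; the offset between the scales is irrelevant.
A change of 1°R is a change of 5/9°C, so 4.43 × 5/9 = 2.461.

2.461 °C/100 m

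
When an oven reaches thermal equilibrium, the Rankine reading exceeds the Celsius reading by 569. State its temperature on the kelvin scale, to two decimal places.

Let x be the Celsius reading; then the Rankine reading is 1.8·x + 491.67.
(1.8·x + 491.67) - x = 569  ⇒  (0.8)·x = 77.33  ⇒  x = 96.6625°C.
In kelvin: 96.6625 + 273.15 = 369.81 K.

369.81 K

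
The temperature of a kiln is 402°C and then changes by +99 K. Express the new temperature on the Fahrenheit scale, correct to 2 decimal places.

The 99 K change is an interval; Kelvin and Celsius degrees are the same size, so ΔC = +99°C.
Final Celsius temperature: 402.0000 + 99.0000 = 501.0000°C.
In Fahrenheit: 501.0000 × 1.8 + 32 = 933.80°F.

933.80°F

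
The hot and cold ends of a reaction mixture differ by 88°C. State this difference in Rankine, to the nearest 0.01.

158.40°R

For a temperature interval the offset drops out; only the factor 1.8 applies.
88 × 1.8 = 158.40.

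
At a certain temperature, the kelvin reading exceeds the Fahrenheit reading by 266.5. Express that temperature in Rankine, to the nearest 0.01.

Let x be the kelvin reading; then the Fahrenheit reading is 1.8·x - 459.67.
(1.8·x - 459.67) - x = -266.5  ⇒  (0.8)·x = 193.17  ⇒  x = 241.4625 K.
In Celsius: 241.4625 - 273.15 = -31.6875°C.
In Rankine: -31.6875 × 1.8 + 491.67 = 434.63°R.

434.63°R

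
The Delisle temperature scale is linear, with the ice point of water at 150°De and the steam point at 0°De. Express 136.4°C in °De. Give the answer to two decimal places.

Linearly onto the Delisle scale: 150 + (136.4000 / 100) × (0 - 150) = -54.60°De.

-54.60°De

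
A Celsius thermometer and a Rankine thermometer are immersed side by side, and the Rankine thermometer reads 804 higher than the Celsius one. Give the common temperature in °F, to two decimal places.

Let x be the Celsius reading; then the Rankine reading is 1.8·x + 491.67.
(1.8·x + 491.67) - x = 804  ⇒  (0.8)·x = 312.33  ⇒  x = 390.4125°C.
In Fahrenheit: 390.4125 × 1.8 + 32 = 734.74°F.

734.74°F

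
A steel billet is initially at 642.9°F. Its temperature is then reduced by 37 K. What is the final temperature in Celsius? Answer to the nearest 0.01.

Initial temperature in Celsius: (642.9 - 32) × 5/9 = 339.3889°C.
The 37 K change is an interval; Kelvin and Celsius degrees are the same size, so ΔC = -37°C.
Final Celsius temperature: 339.3889 - 37.0000 = 302.3889°C.

302.39°C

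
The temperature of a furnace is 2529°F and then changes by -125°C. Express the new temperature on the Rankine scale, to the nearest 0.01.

Initial temperature in Celsius: (2529 - 32) × 5/9 = 1387.2222°C.
Final Celsius temperature: 1387.2222 - 125.0000 = 1262.2222°C.
In Rankine: 1262.2222 × 1.8 + 491.67 = 2763.67°R.

2763.67°R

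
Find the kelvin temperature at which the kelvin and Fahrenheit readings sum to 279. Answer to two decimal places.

263.81 K

Let K be the kelvin reading. The Fahrenheit reading is F = 1.8·K - 459.67.
Require K + F = 279: (2.8)·K - 459.67 = 279.
K = (279 + 459.67) / (2.8) = 263.81.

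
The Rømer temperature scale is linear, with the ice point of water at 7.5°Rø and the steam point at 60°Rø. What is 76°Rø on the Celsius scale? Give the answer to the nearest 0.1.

Linear interpolation between the fixed points: C = (76 - 7.5) × 100 / (60 - 7.5) = 130.4762°C.

130.5°C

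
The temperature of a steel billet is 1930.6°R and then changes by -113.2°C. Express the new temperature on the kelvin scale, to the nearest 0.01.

Initial temperature in Celsius: (1930.6 - 491.67) × 5/9 = 799.4056°C.
Final Celsius temperature: 799.4056 - 113.2000 = 686.2056°C.
In kelvin: 686.2056 + 273.15 = 959.36 K.

959.36 K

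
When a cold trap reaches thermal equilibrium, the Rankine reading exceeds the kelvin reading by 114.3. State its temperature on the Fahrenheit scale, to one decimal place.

Let x be the Rankine reading; then the kelvin reading is 5/9·x.
(5/9·x) - x = -114.3  ⇒  (-4/9)·x = -114.3  ⇒  x = 257.1750°R.
In Celsius: (257.175 - 491.67) × 5/9 = -130.2750°C.
In Fahrenheit: -130.2750 × 1.8 + 32 = -202.5°F.

-202.5°F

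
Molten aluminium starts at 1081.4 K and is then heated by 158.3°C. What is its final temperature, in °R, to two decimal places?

Initial temperature in Celsius: 1081.4 - 273.15 = 808.2500°C.
Final Celsius temperature: 808.2500 + 158.3000 = 966.5500°C.
In Rankine: 966.5500 × 1.8 + 491.67 = 2231.46°R.

2231.46°R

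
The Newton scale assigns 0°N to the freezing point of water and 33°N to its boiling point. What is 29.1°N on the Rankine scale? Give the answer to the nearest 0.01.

650.40°R

Linear interpolation between the fixed points: C = (29.1 - 0) × 100 / (33 - 0) = 88.1818°C.
Then 88.1818 × 1.8 + 491.67 = 650.40°R.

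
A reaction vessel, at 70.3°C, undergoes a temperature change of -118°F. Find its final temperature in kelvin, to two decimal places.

The 118°F change is an interval, so only the factor 5/9 applies: -118 × 5/9 = -65.5556°C.
Final Celsius temperature: 70.3000 - 65.5556 = 4.7444°C.
In kelvin: 4.7444 + 273.15 = 277.89 K.

277.89 K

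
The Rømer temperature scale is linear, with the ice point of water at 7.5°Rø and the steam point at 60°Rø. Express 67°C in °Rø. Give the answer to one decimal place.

42.7°Rø

Linearly onto the Rømer scale: 7.5 + (67.0000 / 100) × (60 - 7.5) = 42.7°Rø.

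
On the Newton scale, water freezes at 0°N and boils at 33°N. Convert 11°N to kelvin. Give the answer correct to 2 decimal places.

Linear interpolation between the fixed points: C = (11 - 0) × 100 / (33 - 0) = 33.3333°C.
Then 33.3333 + 273.15 = 306.48 K.

306.48 K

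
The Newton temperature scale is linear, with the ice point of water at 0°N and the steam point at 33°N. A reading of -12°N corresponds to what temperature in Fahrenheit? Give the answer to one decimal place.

Linear interpolation between the fixed points: C = (-12 - 0) × 100 / (33 - 0) = -36.3636°C.
Then -36.3636 × 1.8 + 32 = -33.5°F.

-33.5°F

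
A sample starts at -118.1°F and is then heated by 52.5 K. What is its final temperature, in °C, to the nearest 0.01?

-30.89°C

Initial temperature in Celsius: (-118.1 - 32) × 5/9 = -83.3889°C.
The 52.5 K change is an interval; Kelvin and Celsius degrees are the same size, so ΔC = +52.5°C.
Final Celsius temperature: -83.3889 + 52.5000 = -30.8889°C.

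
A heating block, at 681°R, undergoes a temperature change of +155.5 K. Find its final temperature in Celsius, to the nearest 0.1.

260.7°C

Initial temperature in Celsius: (681 - 491.67) × 5/9 = 105.1833°C.
The 155.5 K change is an interval; Kelvin and Celsius degrees are the same size, so ΔC = +155.5°C.
Final Celsius temperature: 105.1833 + 155.5000 = 260.6833°C.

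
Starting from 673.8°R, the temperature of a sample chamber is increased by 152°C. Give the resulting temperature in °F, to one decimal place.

Initial temperature in Celsius: (673.8 - 491.67) × 5/9 = 101.1833°C.
Final Celsius temperature: 101.1833 + 152.0000 = 253.1833°C.
In Fahrenheit: 253.1833 × 1.8 + 32 = 487.7°F.

487.7°F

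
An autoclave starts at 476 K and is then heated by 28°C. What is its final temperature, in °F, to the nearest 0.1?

447.5°F

Initial temperature in Celsius: 476 - 273.15 = 202.8500°C.
Final Celsius temperature: 202.8500 + 28.0000 = 230.8500°C.
In Fahrenheit: 230.8500 × 1.8 + 32 = 447.5°F.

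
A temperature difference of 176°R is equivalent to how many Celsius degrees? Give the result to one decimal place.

97.8°C

Only the scale ratio 5/9 matters for a change in temperature.
176 × 5/9 = 97.8.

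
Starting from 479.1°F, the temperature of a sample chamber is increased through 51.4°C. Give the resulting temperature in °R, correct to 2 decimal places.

1031.29°R

Initial temperature in Celsius: (479.1 - 32) × 5/9 = 248.3889°C.
Final Celsius temperature: 248.3889 + 51.4000 = 299.7889°C.
In Rankine: 299.7889 × 1.8 + 491.67 = 1031.29°R.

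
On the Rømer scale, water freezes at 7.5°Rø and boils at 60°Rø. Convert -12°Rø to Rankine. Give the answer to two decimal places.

424.81°R

Linear interpolation between the fixed points: C = (-12 - 7.5) × 100 / (60 - 7.5) = -37.1429°C.
Then -37.1429 × 1.8 + 491.67 = 424.81°R.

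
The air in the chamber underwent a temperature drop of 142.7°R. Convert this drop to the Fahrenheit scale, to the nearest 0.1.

Rankine and Fahrenheit degrees are the same size, so the interval is unchanged: 142.7.

142.7°F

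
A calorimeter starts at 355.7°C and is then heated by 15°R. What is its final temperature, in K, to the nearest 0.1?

The 15°R change is an interval, so only the factor 5/9 applies: +15 × 5/9 = +8.3333°C.
Final Celsius temperature: 355.7000 + 8.3333 = 364.0333°C.
In kelvin: 364.0333 + 273.15 = 637.2 K.

637.2 K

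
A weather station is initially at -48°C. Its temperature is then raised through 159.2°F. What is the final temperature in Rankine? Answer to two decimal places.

564.47°R

The 159.2°F change is an interval, so only the factor 5/9 applies: +159.2 × 5/9 = +88.4444°C.
Final Celsius temperature: -48.0000 + 88.4444 = 40.4444°C.
In Rankine: 40.4444 × 1.8 + 491.67 = 564.47°R.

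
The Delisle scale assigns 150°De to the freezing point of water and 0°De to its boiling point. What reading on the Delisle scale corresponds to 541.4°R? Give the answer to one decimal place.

First in Celsius: (541.4 - 491.67) × 5/9 = 27.6278°C.
Linearly onto the Delisle scale: 150 + (27.6278 / 100) × (0 - 150) = 108.6°De.

108.6°De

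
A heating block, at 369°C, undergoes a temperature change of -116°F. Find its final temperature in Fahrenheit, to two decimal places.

The 116°F change is an interval, so only the factor 5/9 applies: -116 × 5/9 = -64.4444°C.
Final Celsius temperature: 369.0000 - 64.4444 = 304.5556°C.
In Fahrenheit: 304.5556 × 1.8 + 32 = 580.20°F.

580.20°F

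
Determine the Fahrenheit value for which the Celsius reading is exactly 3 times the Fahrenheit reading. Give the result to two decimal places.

Let F be the Fahrenheit reading. The Celsius reading is C = 5/9·F - 17.7778.
Require C = 3·F: 5/9·F - 17.7778 = 3·F.
(-22/9)·F = 17.7778  ⇒  F = -7.27.

-7.27°F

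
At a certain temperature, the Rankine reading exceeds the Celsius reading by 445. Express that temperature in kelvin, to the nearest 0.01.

214.81 K

Let x be the Rankine reading; then the Celsius reading is 5/9·x - 273.15.
(5/9·x - 273.15) - x = -445  ⇒  (-4/9)·x = -171.85  ⇒  x = 386.6625°R.
In Celsius: (386.6625 - 491.67) × 5/9 = -58.3375°C.
In kelvin: -58.3375 + 273.15 = 214.81 K.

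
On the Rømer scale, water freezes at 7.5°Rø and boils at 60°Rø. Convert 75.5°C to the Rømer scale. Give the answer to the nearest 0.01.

47.14°Rø

Linearly onto the Rømer scale: 7.5 + (75.5000 / 100) × (60 - 7.5) = 47.14°Rø.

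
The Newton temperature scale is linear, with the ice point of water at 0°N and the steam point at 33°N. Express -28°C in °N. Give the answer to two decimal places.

Linearly onto the Newton scale: 0 + (-28.0000 / 100) × (33 - 0) = -9.24°N.

-9.24°N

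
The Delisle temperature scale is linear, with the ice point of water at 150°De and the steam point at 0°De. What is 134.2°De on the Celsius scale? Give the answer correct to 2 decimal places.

10.53°C

Linear interpolation between the fixed points: C = (134.2 - 150) × 100 / (0 - 150) = 10.5333°C.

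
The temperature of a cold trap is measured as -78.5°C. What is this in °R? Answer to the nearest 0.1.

In Rankine: -78.5000 × 1.8 + 491.67 = 350.4°R.

350.4°R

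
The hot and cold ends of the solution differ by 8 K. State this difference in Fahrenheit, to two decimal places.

14.40°F

An interval of 1 K corresponds to 1.8°F.
8 × 1.8 = 14.40.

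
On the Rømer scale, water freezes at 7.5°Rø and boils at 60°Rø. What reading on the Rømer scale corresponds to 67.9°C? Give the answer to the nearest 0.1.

43.1°Rø

Linearly onto the Rømer scale: 7.5 + (67.9000 / 100) × (60 - 7.5) = 43.1°Rø.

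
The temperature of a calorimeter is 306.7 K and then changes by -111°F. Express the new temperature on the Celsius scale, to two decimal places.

Initial temperature in Celsius: 306.7 - 273.15 = 33.5500°C.
The 111°F change is an interval, so only the factor 5/9 applies: -111 × 5/9 = -61.6667°C.
Final Celsius temperature: 33.5500 - 61.6667 = -28.1167°C.

-28.12°C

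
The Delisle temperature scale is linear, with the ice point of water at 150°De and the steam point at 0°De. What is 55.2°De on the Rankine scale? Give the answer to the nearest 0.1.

Linear interpolation between the fixed points: C = (55.2 - 150) × 100 / (0 - 150) = 63.2000°C.
Then 63.2000 × 1.8 + 491.67 = 605.4°R.

605.4°R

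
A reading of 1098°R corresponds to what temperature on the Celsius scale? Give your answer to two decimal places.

In Celsius: (1098 - 491.67) × 5/9 = 336.8500°C.

336.85°C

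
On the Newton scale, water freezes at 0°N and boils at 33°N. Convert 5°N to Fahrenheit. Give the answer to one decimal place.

Linear interpolation between the fixed points: C = (5 - 0) × 100 / (33 - 0) = 15.1515°C.
Then 15.1515 × 1.8 + 32 = 59.3°F.

59.3°F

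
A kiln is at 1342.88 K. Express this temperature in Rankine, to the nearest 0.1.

In Celsius: 1342.88 - 273.15 = 1069.7300°C.
In Rankine: 1069.7300 × 1.8 + 491.67 = 2417.2°R.

2417.2°R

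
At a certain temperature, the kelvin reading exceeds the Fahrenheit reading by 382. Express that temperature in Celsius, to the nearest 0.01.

-176.06°C

Let x be the kelvin reading; then the Fahrenheit reading is 1.8·x - 459.67.
(1.8·x - 459.67) - x = -382  ⇒  (0.8)·x = 77.67  ⇒  x = 97.0875 K.
In Celsius: 97.0875 - 273.15 = -176.06°C.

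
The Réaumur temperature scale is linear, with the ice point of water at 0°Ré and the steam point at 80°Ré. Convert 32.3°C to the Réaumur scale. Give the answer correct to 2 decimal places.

Linearly onto the Réaumur scale: 0 + (32.3000 / 100) × (80 - 0) = 25.84°Ré.

25.84°Ré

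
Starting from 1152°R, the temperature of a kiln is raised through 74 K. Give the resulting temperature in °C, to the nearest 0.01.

Initial temperature in Celsius: (1152 - 491.67) × 5/9 = 366.8500°C.
The 74 K change is an interval; Kelvin and Celsius degrees are the same size, so ΔC = +74°C.
Final Celsius temperature: 366.8500 + 74.0000 = 440.8500°C.

440.85°C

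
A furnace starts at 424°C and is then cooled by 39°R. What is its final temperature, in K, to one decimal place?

675.5 K

The 39°R change is an interval, so only the factor 5/9 applies: -39 × 5/9 = -21.6667°C.
Final Celsius temperature: 424.0000 - 21.6667 = 402.3333°C.
In kelvin: 402.3333 + 273.15 = 675.5 K.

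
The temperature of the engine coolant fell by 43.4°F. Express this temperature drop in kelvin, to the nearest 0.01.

Only the scale ratio 5/9 matters for a change in temperature.
43.4 × 5/9 = 24.11.

24.11 K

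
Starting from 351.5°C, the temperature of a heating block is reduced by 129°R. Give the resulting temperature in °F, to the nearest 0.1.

The 129°R change is an interval, so only the factor 5/9 applies: -129 × 5/9 = -71.6667°C.
Final Celsius temperature: 351.5000 - 71.6667 = 279.8333°C.
In Fahrenheit: 279.8333 × 1.8 + 32 = 535.7°F.

535.7°F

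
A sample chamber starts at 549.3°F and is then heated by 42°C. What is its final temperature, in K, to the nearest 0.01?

Initial temperature in Celsius: (549.3 - 32) × 5/9 = 287.3889°C.
Final Celsius temperature: 287.3889 + 42.0000 = 329.3889°C.
In kelvin: 329.3889 + 273.15 = 602.54 K.

602.54 K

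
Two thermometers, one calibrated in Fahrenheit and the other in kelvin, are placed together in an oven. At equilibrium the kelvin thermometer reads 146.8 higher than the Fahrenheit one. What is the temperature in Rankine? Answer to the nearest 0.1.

Let x be the Fahrenheit reading; then the kelvin reading is 5/9·x + 255.372.
(5/9·x + 255.372) - x = 146.8  ⇒  (-4/9)·x = -108.572  ⇒  x = 244.2875°F.
In Celsius: (244.2875 - 32) × 5/9 = 117.9375°C.
In Rankine: 117.9375 × 1.8 + 491.67 = 704.0°R.

704.0°R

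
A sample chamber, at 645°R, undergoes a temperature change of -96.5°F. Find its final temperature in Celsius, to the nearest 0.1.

Initial temperature in Celsius: (645 - 491.67) × 5/9 = 85.1833°C.
The 96.5°F change is an interval, so only the factor 5/9 applies: -96.5 × 5/9 = -53.6111°C.
Final Celsius temperature: 85.1833 - 53.6111 = 31.5722°C.

31.6°C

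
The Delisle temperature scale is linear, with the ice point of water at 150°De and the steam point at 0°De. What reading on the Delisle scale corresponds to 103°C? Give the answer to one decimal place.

-4.5°De

Linearly onto the Delisle scale: 150 + (103.0000 / 100) × (0 - 150) = -4.5°De.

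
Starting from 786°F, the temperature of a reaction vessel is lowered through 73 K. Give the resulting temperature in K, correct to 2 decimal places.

Initial temperature in Celsius: (786 - 32) × 5/9 = 418.8889°C.
The 73 K change is an interval; Kelvin and Celsius degrees are the same size, so ΔC = -73°C.
Final Celsius temperature: 418.8889 - 73.0000 = 345.8889°C.
In kelvin: 345.8889 + 273.15 = 619.04 K.

619.04 K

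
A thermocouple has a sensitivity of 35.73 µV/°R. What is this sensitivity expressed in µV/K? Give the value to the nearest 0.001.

Since only a temperature interval is involved, the additive offset between the scales drops out.
A change of 1 K is a change of 1.8°R, so per K the value is 35.73 × 1.8 = 64.314.

64.314 µV/K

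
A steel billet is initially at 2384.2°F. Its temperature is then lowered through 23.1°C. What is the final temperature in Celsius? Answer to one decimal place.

Initial temperature in Celsius: (2384.2 - 32) × 5/9 = 1306.7778°C.
Final Celsius temperature: 1306.7778 - 23.1000 = 1283.6778°C.

1283.7°C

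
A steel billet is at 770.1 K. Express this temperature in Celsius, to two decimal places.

496.95°C

In Celsius: 770.1 - 273.15 = 496.9500°C.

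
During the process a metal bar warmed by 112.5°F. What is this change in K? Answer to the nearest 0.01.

62.50 K

Only the scale ratio 5/9 matters for a change in temperature.
112.5 × 5/9 = 62.50.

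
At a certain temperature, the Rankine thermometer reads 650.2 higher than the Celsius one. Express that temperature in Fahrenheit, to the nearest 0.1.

Let x be the Celsius reading; then the Rankine reading is 1.8·x + 491.67.
(1.8·x + 491.67) - x = 650.2  ⇒  (0.8)·x = 158.53  ⇒  x = 198.1625°C.
In Fahrenheit: 198.1625 × 1.8 + 32 = 388.7°F.

388.7°F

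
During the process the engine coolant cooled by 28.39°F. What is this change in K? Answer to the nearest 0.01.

For a temperature interval the offset drops out; only the factor 5/9 applies.
28.39 × 5/9 = 15.77.

15.77 K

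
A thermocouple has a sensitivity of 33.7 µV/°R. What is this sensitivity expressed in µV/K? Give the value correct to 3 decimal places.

Since only a temperature interval is involved, the additive offset between the scales drops out.
A change of 1 K is a change of 1.8°R, so per K the value is 33.7 × 1.8 = 60.660.

60.660 µV/K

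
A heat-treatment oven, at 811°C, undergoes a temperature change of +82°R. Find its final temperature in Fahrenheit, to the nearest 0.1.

The 82°R change is an interval, so only the factor 5/9 applies: +82 × 5/9 = +45.5556°C.
Final Celsius temperature: 811.0000 + 45.5556 = 856.5556°C.
In Fahrenheit: 856.5556 × 1.8 + 32 = 1573.8°F.

1573.8°F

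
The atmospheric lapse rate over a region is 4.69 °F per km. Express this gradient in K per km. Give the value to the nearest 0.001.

The quantity depends on a temperature interval, so only the ratio of degree sizes applies; the offset between the scales is irrelevant.
A change of 1°F is a change of 5/9 K, so 4.69 × 5/9 = 2.606.

2.606 K/km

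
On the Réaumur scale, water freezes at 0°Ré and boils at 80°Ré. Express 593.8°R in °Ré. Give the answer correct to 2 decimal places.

45.39°Ré

First in Celsius: (593.8 - 491.67) × 5/9 = 56.7389°C.
Linearly onto the Réaumur scale: 0 + (56.7389 / 100) × (80 - 0) = 45.39°Ré.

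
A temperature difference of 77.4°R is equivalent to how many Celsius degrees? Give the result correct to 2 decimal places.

An interval of 1°R corresponds to 5/9°C.
77.4 × 5/9 = 43.00.

43.00°C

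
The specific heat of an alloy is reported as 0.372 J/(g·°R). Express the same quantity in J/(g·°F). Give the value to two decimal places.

0.37 J/(g·°F)

The quantity depends on a temperature interval, so only the ratio of degree sizes applies; the offset between the scales is irrelevant.
A change of 1°F is a change of 1°R, so per °F the value is 0.372 × 1 = 0.37.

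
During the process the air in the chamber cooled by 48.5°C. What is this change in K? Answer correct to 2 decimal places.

48.50 K

Celsius and kelvin degrees are the same size, so the interval is unchanged: 48.50.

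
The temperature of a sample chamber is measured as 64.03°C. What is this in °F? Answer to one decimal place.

147.3°F

In Fahrenheit: 64.0300 × 1.8 + 32 = 147.3°F.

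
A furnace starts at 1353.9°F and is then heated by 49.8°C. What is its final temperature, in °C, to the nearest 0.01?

Initial temperature in Celsius: (1353.9 - 32) × 5/9 = 734.3889°C.
Final Celsius temperature: 734.3889 + 49.8000 = 784.1889°C.

784.19°C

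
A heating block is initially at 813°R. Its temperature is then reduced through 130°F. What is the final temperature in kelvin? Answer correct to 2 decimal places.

Initial temperature in Celsius: (813 - 491.67) × 5/9 = 178.5167°C.
The 130°F change is an interval, so only the factor 5/9 applies: -130 × 5/9 = -72.2222°C.
Final Celsius temperature: 178.5167 - 72.2222 = 106.2944°C.
In kelvin: 106.2944 + 273.15 = 379.44 K.

379.44 K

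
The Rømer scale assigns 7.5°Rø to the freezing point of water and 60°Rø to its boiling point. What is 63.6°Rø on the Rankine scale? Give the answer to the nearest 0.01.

684.01°R

Linear interpolation between the fixed points: C = (63.6 - 7.5) × 100 / (60 - 7.5) = 106.8571°C.
Then 106.8571 × 1.8 + 491.67 = 684.01°R.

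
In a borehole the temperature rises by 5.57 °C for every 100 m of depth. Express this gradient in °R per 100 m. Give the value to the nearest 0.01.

The quantity depends on a temperature interval, so only the ratio of degree sizes applies; the offset between the scales is irrelevant.
A change of 1°C is a change of 1.8°R, so 5.57 × 1.8 = 10.03.

10.03 °R/100 m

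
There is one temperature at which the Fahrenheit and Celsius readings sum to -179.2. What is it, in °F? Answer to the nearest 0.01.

Let F be the Fahrenheit reading. The Celsius reading is C = 5/9·F - 17.7778.
Require F + C = -179.2: (14/9)·F - 17.7778 = -179.2.
F = (-179.2 + 17.7778) / (14/9) = -103.77.

-103.77°F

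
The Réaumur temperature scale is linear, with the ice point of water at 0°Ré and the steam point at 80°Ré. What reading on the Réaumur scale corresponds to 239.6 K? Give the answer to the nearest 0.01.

-26.84°Ré

First in Celsius: 239.6 - 273.15 = -33.5500°C.
Linearly onto the Réaumur scale: 0 + (-33.5500 / 100) × (80 - 0) = -26.84°Ré.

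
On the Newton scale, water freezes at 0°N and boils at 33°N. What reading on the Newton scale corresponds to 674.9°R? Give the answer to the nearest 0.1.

33.6°N

First in Celsius: (674.9 - 491.67) × 5/9 = 101.7944°C.
Linearly onto the Newton scale: 0 + (101.7944 / 100) × (33 - 0) = 33.6°N.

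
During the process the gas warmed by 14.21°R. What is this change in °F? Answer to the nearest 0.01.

14.21°F

Rankine and Fahrenheit degrees are the same size, so the interval is unchanged: 14.21.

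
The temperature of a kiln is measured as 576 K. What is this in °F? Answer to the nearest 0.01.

577.13°F

In Celsius: 576 - 273.15 = 302.8500°C.
In Fahrenheit: 302.8500 × 1.8 + 32 = 577.13°F.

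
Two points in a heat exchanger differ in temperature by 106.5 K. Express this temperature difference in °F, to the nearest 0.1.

191.7°F

For a temperature interval the offset drops out; only the factor 1.8 applies.
106.5 × 1.8 = 191.7.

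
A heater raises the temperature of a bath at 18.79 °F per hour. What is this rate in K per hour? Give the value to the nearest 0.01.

10.44 K/hour

Since only a temperature interval is involved, the additive offset between the scales drops out.
A change of 1°F is a change of 5/9 K, so 18.79 × 5/9 = 10.44.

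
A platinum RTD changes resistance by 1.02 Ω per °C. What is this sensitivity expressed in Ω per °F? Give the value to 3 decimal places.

0.567 Ω per °F

The quantity depends on a temperature interval, so only the ratio of degree sizes applies; the offset between the scales is irrelevant.
A change of 1°F is a change of 5/9°C, so per °F the value is 1.02 × 5/9 = 0.567.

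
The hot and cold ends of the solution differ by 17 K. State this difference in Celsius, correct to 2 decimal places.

Kelvin and Celsius degrees are the same size, so the interval is unchanged: 17.00.

17.00°C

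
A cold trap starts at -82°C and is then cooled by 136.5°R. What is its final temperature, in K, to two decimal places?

The 136.5°R change is an interval, so only the factor 5/9 applies: -136.5 × 5/9 = -75.8333°C.
Final Celsius temperature: -82.0000 - 75.8333 = -157.8333°C.
In kelvin: -157.8333 + 273.15 = 115.32 K.

115.32 K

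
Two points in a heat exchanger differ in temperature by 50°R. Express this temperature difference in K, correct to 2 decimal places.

Only the scale ratio 5/9 matters for a change in temperature.
50 × 5/9 = 27.78.

27.78 K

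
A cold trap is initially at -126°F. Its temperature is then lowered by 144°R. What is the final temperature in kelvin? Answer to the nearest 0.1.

Initial temperature in Celsius: (-126 - 32) × 5/9 = -87.7778°C.
The 144°R change is an interval, so only the factor 5/9 applies: -144 × 5/9 = -80.0000°C.
Final Celsius temperature: -87.7778 - 80.0000 = -167.7778°C.
In kelvin: -167.7778 + 273.15 = 105.4 K.

105.4 K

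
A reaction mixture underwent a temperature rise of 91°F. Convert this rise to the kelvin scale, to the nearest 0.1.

50.6 K

Only the scale ratio 5/9 matters for a change in temperature.
91 × 5/9 = 50.6.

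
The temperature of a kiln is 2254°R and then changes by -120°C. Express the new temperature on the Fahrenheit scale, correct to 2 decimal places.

Initial temperature in Celsius: (2254 - 491.67) × 5/9 = 979.0722°C.
Final Celsius temperature: 979.0722 - 120.0000 = 859.0722°C.
In Fahrenheit: 859.0722 × 1.8 + 32 = 1578.33°F.

1578.33°F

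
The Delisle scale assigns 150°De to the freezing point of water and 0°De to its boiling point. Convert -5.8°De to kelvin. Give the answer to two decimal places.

Linear interpolation between the fixed points: C = (-5.8 - 150) × 100 / (0 - 150) = 103.8667°C.
Then 103.8667 + 273.15 = 377.02 K.

377.02 K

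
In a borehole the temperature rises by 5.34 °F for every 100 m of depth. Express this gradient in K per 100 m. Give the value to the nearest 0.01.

2.97 K/100 m

The quantity depends on a temperature interval, so only the ratio of degree sizes applies; the offset between the scales is irrelevant.
A change of 1°F is a change of 5/9 K, so 5.34 × 5/9 = 2.97.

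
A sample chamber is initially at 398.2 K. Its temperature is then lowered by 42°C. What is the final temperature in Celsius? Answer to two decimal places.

83.05°C

Initial temperature in Celsius: 398.2 - 273.15 = 125.0500°C.
Final Celsius temperature: 125.0500 - 42.0000 = 83.0500°C.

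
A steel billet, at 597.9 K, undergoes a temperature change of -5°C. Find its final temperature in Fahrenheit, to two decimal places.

607.55°F

Initial temperature in Celsius: 597.9 - 273.15 = 324.7500°C.
Final Celsius temperature: 324.7500 - 5.0000 = 319.7500°C.
In Fahrenheit: 319.7500 × 1.8 + 32 = 607.55°F.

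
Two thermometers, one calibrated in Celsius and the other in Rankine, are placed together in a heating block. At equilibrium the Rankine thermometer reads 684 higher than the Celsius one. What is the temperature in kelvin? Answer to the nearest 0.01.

Let x be the Celsius reading; then the Rankine reading is 1.8·x + 491.67.
(1.8·x + 491.67) - x = 684  ⇒  (0.8)·x = 192.33  ⇒  x = 240.4125°C.
In kelvin: 240.4125 + 273.15 = 513.56 K.

513.56 K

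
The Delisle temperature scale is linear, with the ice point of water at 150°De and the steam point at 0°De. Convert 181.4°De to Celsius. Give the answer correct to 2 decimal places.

Linear interpolation between the fixed points: C = (181.4 - 150) × 100 / (0 - 150) = -20.9333°C.

-20.93°C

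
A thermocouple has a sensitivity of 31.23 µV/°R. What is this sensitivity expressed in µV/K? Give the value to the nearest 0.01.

56.21 µV/K

Since only a temperature interval is involved, the additive offset between the scales drops out.
A change of 1 K is a change of 1.8°R, so per K the value is 31.23 × 1.8 = 56.21.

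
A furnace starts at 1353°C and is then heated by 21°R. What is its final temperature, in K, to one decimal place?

1637.8 K

The 21°R change is an interval, so only the factor 5/9 applies: +21 × 5/9 = +11.6667°C.
Final Celsius temperature: 1353.0000 + 11.6667 = 1364.6667°C.
In kelvin: 1364.6667 + 273.15 = 1637.8 K.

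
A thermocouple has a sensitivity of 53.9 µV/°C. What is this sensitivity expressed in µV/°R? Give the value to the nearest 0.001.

29.944 µV/°R

The quantity depends on a temperature interval, so only the ratio of degree sizes applies; the offset between the scales is irrelevant.
A change of 1°R is a change of 5/9°C, so per °R the value is 53.9 × 5/9 = 29.944.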